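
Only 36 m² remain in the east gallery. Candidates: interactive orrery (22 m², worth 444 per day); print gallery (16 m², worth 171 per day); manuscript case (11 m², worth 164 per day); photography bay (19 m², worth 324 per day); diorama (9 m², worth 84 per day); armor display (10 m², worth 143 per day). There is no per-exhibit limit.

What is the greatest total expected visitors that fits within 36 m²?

608

Ranking by ratio (expected visitors/m²): interactive orrery 20.18, photography bay 17.05, manuscript case 14.91, armor display 14.30.
Best packing: interactive orrery + manuscript case — 33 m², 608 total.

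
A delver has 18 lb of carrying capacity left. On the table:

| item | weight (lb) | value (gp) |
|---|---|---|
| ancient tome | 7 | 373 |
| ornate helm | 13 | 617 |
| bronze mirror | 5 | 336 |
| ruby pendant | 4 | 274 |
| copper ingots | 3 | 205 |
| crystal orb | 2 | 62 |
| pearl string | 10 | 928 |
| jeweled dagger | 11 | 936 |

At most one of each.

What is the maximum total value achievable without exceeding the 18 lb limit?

1469

Ranking by ratio (value/lb): pearl string 92.80, jeweled dagger 85.09, ruby pendant 68.50.
Taking the top-ratio items first gives ruby pendant + copper ingots + pearl string for 1407 (17 lb).
Dropping ruby pendant frees 4 lb; slotting in bronze mirror (5 lb) lifts the total to 1469 at 18 lb.
The closest alternative, ruby pendant + copper ingots + jeweled dagger, reaches only 1415.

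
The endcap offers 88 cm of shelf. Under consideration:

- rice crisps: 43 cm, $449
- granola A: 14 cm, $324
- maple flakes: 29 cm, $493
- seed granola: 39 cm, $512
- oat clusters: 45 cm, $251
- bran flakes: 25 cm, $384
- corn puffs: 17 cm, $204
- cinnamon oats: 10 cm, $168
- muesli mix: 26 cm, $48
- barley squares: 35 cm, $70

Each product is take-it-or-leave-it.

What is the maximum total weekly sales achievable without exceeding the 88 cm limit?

1405

The ratio heuristic lands on granola A + maple flakes + bran flakes + cinnamon oats (1369) but leaves 10 cm idle.
Dropping cinnamon oats frees 10 cm; slotting in corn puffs (17 cm) lifts the total to 1405 at 85 cm.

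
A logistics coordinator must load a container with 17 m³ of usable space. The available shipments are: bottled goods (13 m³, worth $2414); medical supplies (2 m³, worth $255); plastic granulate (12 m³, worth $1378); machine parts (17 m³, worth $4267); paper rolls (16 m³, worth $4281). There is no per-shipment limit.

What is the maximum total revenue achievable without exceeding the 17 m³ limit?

By revenue per m³: paper rolls 267.56, machine parts 251.00, bottled goods 185.69 lead.
Taking paper rolls: 16 m³ used, 4281 in revenue.
Nothing else within 17 m³ beats 4281.

4281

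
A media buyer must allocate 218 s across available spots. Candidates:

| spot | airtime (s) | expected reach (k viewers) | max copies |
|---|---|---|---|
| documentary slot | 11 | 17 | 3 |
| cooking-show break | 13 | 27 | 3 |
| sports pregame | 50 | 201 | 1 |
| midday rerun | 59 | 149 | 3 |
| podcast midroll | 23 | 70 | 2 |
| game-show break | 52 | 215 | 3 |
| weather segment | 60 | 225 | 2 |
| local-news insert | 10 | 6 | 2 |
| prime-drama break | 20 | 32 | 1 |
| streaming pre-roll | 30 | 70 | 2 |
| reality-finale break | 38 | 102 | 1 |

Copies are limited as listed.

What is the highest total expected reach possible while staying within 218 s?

870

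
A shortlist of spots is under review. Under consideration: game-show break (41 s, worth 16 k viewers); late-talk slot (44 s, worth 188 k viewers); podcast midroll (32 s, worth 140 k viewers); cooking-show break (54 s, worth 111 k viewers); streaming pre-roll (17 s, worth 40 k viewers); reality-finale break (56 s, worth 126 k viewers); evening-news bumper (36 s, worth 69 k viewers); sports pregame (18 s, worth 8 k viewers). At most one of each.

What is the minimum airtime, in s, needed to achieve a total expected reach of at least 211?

Minimise s subject to total expected reach ≥ 211.
Taking late-talk slot + streaming pre-roll gives 228 (≥ 211) for 61 s.
Any bundle with less than 61 s falls short of 211.

61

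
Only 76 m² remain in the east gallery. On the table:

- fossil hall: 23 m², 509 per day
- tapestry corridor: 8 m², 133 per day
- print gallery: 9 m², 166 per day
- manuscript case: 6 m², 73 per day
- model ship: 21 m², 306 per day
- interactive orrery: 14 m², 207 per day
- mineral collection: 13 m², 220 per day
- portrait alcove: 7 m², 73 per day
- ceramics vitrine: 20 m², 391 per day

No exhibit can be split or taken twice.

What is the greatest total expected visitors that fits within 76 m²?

Density check — fossil hall 22.13, ceramics vitrine 19.55, print gallery 18.44, mineral collection 16.92 are the best per m².
The ratio ordering already packs tightly: fossil hall + tapestry corridor + print gallery + mineral collection + ceramics vitrine, 73 m², 1419.
Next best is fossil hall + tapestry corridor + print gallery + interactive orrery + ceramics vitrine at 1406 (74 m²) — short by 13.

1419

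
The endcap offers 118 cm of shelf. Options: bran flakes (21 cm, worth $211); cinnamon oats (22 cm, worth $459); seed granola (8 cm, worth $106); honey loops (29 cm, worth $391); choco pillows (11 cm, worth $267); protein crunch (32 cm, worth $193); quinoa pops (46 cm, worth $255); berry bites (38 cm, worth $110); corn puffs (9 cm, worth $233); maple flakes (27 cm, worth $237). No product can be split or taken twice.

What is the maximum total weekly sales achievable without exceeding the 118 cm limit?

Taking the top-ratio products first gives bran flakes + cinnamon oats + seed granola + honey loops + choco pillows + corn puffs for 1667 (100 cm).
Dropping bran flakes frees 21 cm; slotting in maple flakes (27 cm) lifts the total to 1693 at 106 cm.

1693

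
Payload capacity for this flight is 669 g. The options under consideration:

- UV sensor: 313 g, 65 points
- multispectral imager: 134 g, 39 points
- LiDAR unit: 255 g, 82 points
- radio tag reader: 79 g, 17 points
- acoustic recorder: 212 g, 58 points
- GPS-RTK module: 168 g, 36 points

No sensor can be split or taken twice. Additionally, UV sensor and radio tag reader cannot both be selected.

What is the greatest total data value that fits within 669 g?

Best packing: multispectral imager + LiDAR unit + acoustic recorder — 601 g, 179 total.
No other feasible combination exceeds 179.

179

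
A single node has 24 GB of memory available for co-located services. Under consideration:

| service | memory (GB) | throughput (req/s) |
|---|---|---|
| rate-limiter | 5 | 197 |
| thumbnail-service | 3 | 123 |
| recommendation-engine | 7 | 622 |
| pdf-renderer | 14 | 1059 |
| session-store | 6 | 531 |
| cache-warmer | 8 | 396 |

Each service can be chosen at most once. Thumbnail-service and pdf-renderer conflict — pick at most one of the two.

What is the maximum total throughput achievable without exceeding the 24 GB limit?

1681

A density-first pass picks thumbnail-service + recommendation-engine + session-store + cache-warmer — 1672 at 24 GB.
The 17 GB tied up in thumbnail-service and session-store and cache-warmer is better spent on pdf-renderer — total rises to 1681 (21 GB).
Runner-up thumbnail-service + recommendation-engine + session-store + cache-warmer tops out at 1672.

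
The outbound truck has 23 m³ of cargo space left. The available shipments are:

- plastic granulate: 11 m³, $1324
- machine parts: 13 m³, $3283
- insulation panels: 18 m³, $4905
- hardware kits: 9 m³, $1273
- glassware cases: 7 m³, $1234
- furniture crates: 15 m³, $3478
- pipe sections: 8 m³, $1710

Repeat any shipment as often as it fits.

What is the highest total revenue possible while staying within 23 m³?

Density check — insulation panels 272.50, machine parts 252.54, furniture crates 231.87, pipe sections 213.75 are the best per m³.
Filling by ratio: insulation panels for 4905, with 5 m³ left unused.
Replace insulation panels with furniture crates + pipe sections: the trade gains 283 net, giving 5188 at 23 m³.
That's the maximum — no swap from here does better than 5188.

5188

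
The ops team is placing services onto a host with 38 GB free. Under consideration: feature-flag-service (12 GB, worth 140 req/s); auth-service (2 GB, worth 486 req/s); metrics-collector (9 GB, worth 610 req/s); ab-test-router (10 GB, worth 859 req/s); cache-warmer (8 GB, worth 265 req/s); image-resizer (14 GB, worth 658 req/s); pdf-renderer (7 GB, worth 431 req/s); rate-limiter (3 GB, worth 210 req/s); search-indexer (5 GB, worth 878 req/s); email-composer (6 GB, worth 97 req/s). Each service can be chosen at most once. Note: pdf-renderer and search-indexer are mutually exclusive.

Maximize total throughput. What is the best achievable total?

Best packing: auth-service + metrics-collector + ab-test-router + cache-warmer + rate-limiter + search-indexer — 37 GB, 3308 total.

3308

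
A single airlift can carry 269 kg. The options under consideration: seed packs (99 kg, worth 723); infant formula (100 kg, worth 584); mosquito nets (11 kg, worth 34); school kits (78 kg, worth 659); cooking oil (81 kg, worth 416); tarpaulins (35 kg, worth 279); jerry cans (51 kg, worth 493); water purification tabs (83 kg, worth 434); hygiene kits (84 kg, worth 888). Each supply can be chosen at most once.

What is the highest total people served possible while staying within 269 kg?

2383

A density-first pass picks mosquito nets + school kits + tarpaulins + jerry cans + hygiene kits — 2353 at 259 kg.
The 89 kg tied up in mosquito nets and school kits is better spent on seed packs — total rises to 2383 (269 kg).
Runner-up mosquito nets + school kits + tarpaulins + jerry cans + hygiene kits tops out at 2353.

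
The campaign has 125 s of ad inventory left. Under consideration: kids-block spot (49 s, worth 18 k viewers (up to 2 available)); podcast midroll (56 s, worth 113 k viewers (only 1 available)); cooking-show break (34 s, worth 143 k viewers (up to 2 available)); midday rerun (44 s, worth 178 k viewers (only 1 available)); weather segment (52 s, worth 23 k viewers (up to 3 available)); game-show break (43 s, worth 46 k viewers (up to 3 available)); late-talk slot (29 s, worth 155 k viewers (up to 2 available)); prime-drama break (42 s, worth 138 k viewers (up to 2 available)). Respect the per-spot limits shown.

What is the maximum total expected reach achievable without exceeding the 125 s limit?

Ranking by ratio (expected reach/s): late-talk slot 5.34, cooking-show break 4.21, midday rerun 4.05.
Taking the top-ratio spots first gives cooking-show break + 2×late-talk slot for 453 (92 s).
Replace cooking-show break with midday rerun: the trade gains 35 net, giving 488 at 102 s.
The spare 23 s is too small for any remaining spot, and no exchange beats 488.

488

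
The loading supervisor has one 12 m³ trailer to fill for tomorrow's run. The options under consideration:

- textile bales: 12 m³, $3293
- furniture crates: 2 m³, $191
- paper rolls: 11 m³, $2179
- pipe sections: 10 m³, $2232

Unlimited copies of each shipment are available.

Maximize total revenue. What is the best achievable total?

By revenue per m³: textile bales 274.42, pipe sections 223.20, paper rolls 198.09 lead.
Best packing: textile bales — 12 m³, 3293 total.

3293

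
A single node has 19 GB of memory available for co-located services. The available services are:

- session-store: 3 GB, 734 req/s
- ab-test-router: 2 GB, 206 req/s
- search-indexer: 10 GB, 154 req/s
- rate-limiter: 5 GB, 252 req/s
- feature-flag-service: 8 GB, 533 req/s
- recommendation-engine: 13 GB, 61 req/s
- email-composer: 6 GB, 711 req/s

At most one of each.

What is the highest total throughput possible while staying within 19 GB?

2184

Ranking by ratio (throughput/GB): session-store 244.67, email-composer 118.50, ab-test-router 103.00.
The ratio ordering already packs tightly: session-store + ab-test-router + feature-flag-service + email-composer, 19 GB, 2184.
The closest alternative, session-store + feature-flag-service + email-composer, reaches only 1978.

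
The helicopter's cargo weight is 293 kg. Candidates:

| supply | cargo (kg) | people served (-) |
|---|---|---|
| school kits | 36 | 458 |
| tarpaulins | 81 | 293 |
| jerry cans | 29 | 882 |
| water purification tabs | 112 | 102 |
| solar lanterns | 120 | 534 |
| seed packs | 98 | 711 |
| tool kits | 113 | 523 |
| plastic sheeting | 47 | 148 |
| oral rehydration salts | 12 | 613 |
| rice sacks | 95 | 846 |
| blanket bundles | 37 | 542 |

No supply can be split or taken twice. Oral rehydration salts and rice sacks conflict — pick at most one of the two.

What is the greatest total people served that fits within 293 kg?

By people served per kg: oral rehydration salts 51.08, jerry cans 30.41, blanket bundles 14.65 lead.
School kits + tarpaulins + jerry cans + seed packs + oral rehydration salts + blanket bundles uses 293 of the 293 kg and totals 3499.
Nothing else feasible within 293 kg beats 3499.

3499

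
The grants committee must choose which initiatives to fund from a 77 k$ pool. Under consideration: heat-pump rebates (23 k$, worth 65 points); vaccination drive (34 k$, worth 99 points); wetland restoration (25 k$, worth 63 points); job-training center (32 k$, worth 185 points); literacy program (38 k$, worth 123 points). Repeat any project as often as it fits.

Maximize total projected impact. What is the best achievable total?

370

Taking 2×job-training center: 64 k$ used, 370 in projected impact.
That's the maximum — no swap from here does better than 370.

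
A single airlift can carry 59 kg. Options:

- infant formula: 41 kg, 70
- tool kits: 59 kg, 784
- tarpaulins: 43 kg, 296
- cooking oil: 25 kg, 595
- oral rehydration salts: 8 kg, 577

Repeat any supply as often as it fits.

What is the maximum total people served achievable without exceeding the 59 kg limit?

4039

7×oral rehydration salts uses 56 of the 59 kg and totals 4039.
Every other selection either busts 59 kg or fails to beat 4039.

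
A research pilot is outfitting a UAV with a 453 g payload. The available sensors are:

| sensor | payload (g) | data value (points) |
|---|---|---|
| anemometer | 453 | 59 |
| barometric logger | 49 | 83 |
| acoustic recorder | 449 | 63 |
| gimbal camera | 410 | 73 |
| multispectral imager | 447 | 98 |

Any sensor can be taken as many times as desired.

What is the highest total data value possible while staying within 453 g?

747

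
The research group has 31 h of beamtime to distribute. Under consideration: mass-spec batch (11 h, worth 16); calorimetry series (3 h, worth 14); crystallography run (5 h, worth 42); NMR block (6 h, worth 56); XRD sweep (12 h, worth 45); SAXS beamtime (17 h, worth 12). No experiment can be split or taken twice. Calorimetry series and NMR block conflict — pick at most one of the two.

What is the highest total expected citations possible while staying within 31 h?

143

Ranking by ratio (expected citations/h): NMR block 9.33, crystallography run 8.40, calorimetry series 4.67, XRD sweep 3.75.
Taking crystallography run + NMR block + XRD sweep: 23 h used, 143 in expected citations.
Runner-up mass-spec batch + calorimetry series + crystallography run + XRD sweep tops out at 117.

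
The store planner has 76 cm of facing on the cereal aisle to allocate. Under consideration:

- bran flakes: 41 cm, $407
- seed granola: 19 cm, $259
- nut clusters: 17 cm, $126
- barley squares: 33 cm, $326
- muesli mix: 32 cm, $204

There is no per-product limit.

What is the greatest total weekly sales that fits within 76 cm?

1036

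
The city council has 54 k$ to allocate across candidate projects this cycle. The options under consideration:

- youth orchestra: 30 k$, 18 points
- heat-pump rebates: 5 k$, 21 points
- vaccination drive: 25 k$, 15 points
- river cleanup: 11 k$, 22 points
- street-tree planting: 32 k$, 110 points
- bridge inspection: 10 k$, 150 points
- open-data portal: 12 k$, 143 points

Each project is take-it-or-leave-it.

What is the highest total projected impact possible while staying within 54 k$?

The ratio heuristic lands on heat-pump rebates + river cleanup + bridge inspection + open-data portal (336) but leaves 16 k$ idle.
The 16 k$ tied up in heat-pump rebates and river cleanup is better spent on street-tree planting — total rises to 403 (54 k$).
Runner-up heat-pump rebates + river cleanup + bridge inspection + open-data portal tops out at 336.

403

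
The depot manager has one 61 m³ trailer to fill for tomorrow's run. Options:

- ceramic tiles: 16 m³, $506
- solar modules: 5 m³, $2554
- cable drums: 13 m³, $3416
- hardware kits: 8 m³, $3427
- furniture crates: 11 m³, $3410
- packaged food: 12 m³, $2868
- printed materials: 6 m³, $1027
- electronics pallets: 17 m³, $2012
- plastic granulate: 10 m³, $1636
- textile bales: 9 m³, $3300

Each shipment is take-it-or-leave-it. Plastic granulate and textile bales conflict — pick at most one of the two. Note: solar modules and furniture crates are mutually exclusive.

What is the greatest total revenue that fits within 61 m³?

Cable drums + hardware kits + furniture crates + packaged food + printed materials + textile bales uses 59 of the 61 m³ and totals 17448.
Next best is solar modules + cable drums + hardware kits + packaged food + printed materials + textile bales at 16592 (53 m³) — short by 856.

17448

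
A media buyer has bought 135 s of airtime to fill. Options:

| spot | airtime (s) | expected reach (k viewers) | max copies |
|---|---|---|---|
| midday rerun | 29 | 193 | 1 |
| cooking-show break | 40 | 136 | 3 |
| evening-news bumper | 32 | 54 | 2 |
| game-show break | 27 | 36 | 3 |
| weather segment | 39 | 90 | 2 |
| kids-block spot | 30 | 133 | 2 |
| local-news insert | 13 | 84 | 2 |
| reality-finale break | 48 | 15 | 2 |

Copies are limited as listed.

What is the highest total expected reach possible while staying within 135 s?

633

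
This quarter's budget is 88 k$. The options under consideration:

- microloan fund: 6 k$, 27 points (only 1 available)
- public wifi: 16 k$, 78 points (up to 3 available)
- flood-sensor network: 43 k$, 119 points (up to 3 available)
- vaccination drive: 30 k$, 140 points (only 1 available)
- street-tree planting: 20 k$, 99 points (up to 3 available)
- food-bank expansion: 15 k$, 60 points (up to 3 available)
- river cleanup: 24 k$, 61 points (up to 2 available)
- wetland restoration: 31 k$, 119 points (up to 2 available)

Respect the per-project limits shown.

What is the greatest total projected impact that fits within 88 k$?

Filling by ratio: microloan fund + public wifi + 3×street-tree planting for 402, with 6 k$ left unused.
The 26 k$ tied up in microloan fund and street-tree planting is better spent on 2×public wifi — total rises to 432 (88 k$).
Nothing else within 88 k$ beats 432.

432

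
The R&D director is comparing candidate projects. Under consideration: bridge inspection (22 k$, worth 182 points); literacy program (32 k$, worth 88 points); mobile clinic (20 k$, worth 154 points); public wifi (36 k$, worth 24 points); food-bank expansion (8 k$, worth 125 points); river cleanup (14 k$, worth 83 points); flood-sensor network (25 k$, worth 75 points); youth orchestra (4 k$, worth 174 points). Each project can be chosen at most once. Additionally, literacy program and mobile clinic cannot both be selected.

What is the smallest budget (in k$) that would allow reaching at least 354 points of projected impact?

26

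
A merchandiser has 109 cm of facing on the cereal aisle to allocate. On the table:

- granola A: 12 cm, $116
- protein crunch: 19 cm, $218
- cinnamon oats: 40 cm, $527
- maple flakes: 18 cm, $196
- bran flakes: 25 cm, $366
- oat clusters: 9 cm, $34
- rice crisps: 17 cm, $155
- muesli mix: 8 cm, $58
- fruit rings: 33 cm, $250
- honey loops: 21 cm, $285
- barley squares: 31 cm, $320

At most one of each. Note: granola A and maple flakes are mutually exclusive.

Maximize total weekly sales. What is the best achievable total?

1396

The ratio ordering already packs tightly: protein crunch + cinnamon oats + bran flakes + honey loops, 105 cm, 1396.
Next best is cinnamon oats + maple flakes + bran flakes + honey loops at 1374 (104 cm) — short by 22.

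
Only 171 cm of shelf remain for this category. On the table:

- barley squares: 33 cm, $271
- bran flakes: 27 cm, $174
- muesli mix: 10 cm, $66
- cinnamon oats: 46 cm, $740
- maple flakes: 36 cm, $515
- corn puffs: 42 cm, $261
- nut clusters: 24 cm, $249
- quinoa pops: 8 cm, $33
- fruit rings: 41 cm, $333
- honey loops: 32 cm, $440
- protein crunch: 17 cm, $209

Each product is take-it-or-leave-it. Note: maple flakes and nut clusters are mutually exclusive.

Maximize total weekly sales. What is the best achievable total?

Ranking by ratio (weekly sales/cm): cinnamon oats 16.09, maple flakes 14.31, honey loops 13.75.
Barley squares + cinnamon oats + maple flakes + honey loops + protein crunch uses 164 of the 171 cm and totals 2175.

2175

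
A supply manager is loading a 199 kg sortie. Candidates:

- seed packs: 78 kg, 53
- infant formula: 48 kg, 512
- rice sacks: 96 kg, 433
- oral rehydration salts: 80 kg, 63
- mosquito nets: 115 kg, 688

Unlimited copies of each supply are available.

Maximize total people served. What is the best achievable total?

2048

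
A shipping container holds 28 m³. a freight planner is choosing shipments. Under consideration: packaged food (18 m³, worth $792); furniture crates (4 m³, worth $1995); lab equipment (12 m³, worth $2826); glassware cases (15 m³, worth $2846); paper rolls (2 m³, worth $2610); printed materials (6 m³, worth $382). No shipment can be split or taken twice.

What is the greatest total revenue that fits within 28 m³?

Greedy by ratio would take furniture crates + lab equipment + paper rolls + printed materials: 24 m³ used, total 7813.
Dropping lab equipment frees 12 m³; slotting in glassware cases (15 m³) lifts the total to 7833 at 27 m³.
The closest alternative, furniture crates + lab equipment + paper rolls + printed materials, reaches only 7813.

7833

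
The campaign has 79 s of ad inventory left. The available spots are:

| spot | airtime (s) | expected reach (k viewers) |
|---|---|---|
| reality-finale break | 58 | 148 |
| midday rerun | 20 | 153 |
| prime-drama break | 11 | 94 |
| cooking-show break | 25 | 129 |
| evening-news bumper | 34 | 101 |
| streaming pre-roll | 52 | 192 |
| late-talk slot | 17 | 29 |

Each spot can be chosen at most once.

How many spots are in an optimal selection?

4

Optimal total is 405.
For example midday rerun + prime-drama break + cooking-show break + late-talk slot achieves it, using 73 s.
Every optimal selection uses 4 spots.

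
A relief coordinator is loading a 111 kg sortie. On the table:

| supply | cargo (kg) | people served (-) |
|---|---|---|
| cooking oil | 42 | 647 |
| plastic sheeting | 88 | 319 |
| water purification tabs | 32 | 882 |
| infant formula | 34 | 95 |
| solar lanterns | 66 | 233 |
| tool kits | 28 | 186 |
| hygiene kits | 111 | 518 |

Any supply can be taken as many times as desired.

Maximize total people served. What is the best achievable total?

3×water purification tabs uses 96 of the 111 kg and totals 2646.
Nothing else within 111 kg beats 2646.

2646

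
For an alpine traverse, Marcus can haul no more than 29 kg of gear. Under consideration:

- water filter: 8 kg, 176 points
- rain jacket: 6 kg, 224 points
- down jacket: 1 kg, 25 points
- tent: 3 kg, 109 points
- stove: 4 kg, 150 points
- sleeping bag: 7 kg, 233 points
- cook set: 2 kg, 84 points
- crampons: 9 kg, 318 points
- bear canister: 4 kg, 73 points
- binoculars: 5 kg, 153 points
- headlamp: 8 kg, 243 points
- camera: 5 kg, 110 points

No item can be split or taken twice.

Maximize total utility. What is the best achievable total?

1038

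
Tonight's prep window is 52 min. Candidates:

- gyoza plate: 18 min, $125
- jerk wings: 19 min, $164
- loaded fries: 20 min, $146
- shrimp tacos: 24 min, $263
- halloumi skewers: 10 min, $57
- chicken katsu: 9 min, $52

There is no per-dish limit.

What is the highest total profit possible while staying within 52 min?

526

By profit per min: shrimp tacos 10.96, jerk wings 8.63, loaded fries 7.30, gyoza plate 6.94 lead.
Taking 2×shrimp tacos: 48 min used, 526 in profit.
Every other selection either busts 52 min or fails to beat 526.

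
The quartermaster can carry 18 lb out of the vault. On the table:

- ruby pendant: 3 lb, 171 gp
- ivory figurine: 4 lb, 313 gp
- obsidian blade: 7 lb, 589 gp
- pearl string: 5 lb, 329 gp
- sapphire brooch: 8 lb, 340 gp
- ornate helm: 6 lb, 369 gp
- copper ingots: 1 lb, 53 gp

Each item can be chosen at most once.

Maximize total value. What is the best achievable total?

1324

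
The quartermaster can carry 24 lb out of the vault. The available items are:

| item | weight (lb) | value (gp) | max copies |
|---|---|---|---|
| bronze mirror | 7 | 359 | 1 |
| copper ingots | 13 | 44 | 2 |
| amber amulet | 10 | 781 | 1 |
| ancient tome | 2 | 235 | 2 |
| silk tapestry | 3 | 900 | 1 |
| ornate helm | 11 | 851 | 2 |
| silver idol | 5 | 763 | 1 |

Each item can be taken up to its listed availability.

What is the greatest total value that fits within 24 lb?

2984

Ranking by ratio (value/lb): silk tapestry 300.00, silver idol 152.60, ancient tome 117.50, amber amulet 78.10.
Taking the top-ratio items first gives amber amulet + 2×ancient tome + silk tapestry + silver idol for 2914 (22 lb).
Dropping amber amulet frees 10 lb; slotting in ornate helm (11 lb) lifts the total to 2984 at 23 lb.
Every other selection either busts 24 lb or exceeds an availability limit or fails to beat 2984.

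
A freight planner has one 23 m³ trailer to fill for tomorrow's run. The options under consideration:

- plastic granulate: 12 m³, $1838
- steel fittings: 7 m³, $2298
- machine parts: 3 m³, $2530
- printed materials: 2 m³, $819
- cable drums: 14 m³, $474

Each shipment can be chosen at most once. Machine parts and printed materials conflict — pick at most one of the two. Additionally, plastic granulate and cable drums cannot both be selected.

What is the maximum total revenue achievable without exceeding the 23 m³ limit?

Density check — machine parts 843.33, printed materials 409.50, steel fittings 328.29, plastic granulate 153.17 are the best per m³.
Plastic granulate + steel fittings + machine parts uses 22 of the 23 m³ and totals 6666.
Nothing else feasible within 23 m³ beats 6666.

6666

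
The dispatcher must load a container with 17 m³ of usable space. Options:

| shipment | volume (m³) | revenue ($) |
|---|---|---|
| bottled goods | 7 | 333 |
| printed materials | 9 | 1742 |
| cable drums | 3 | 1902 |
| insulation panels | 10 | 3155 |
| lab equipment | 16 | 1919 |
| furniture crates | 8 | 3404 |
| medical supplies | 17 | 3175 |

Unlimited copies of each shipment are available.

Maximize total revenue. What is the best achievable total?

5×cable drums uses 15 of the 17 m³ and totals 9510.
The spare 2 m³ is too small for any remaining shipment, and no exchange beats 9510.

9510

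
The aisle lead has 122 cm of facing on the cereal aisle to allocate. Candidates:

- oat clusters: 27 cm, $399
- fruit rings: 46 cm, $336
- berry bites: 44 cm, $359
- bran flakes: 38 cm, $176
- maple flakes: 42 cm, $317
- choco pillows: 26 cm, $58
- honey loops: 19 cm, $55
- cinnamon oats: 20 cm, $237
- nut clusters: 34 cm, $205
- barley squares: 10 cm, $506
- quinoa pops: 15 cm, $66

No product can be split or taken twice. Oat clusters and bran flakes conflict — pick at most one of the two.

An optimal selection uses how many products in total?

5

The maximum weekly sales within 122 cm is 1567.
oat clusters + berry bites + cinnamon oats + barley squares + quinoa pops hits 1567 at 116 cm.
Any selection reaching 1567 contains exactly 5 products.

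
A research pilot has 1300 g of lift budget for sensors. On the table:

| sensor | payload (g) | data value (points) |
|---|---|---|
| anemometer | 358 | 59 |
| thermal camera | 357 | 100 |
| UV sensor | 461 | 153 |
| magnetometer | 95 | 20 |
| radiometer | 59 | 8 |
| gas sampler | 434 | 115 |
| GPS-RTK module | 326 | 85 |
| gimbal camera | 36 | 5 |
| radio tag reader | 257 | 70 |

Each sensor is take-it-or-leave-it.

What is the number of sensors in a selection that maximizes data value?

Best achievable data value is 373.
thermal camera + UV sensor + gas sampler + gimbal camera hits 373 at 1288 g.
Any selection reaching 373 contains exactly 4 sensors.

4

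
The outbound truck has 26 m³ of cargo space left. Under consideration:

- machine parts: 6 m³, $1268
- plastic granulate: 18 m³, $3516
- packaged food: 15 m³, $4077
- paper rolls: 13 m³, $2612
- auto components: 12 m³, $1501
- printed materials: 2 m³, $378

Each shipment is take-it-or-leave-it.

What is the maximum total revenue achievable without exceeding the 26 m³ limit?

Taking machine parts + packaged food + printed materials: 23 m³ used, 5723 in revenue.
Next best is machine parts + packaged food at 5345 (21 m³) — short by 378.

5723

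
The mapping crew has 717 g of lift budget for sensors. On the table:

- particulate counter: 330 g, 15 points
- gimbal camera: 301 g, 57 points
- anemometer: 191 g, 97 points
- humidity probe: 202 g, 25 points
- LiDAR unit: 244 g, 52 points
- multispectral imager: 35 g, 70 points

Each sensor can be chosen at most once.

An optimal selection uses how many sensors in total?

4

Best achievable data value is 244.
One optimal bundle: anemometer + humidity probe + LiDAR unit + multispectral imager (672 g).
All optima have 4 sensors.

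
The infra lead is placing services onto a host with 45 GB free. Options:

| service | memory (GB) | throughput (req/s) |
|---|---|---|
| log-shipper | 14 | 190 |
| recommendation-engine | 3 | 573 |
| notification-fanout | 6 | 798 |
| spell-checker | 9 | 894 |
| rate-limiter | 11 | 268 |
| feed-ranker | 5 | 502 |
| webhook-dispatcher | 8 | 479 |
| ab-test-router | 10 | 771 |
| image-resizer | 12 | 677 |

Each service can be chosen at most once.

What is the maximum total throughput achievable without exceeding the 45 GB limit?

4215

A density-first pass picks recommendation-engine + notification-fanout + spell-checker + feed-ranker + webhook-dispatcher + ab-test-router — 4017 at 41 GB.
The 8 GB tied up in webhook-dispatcher is better spent on image-resizer — total rises to 4215 (45 GB).
Next best is recommendation-engine + notification-fanout + spell-checker + feed-ranker + webhook-dispatcher + ab-test-router at 4017 (41 GB) — short by 198.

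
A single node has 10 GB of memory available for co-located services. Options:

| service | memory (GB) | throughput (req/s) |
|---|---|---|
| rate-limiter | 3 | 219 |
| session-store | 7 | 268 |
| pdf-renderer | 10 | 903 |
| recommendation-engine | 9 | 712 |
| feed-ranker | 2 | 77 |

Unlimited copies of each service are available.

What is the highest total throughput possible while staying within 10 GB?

903

Density check — pdf-renderer 90.30, recommendation-engine 79.11, rate-limiter 73.00, feed-ranker 38.50 are the best per GB.
Taking pdf-renderer: 10 GB used, 903 in throughput.
Nothing else within 10 GB beats 903.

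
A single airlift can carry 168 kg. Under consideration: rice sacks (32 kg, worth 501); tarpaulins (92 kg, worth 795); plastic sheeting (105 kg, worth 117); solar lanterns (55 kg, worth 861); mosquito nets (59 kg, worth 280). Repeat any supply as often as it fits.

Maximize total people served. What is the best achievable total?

2583

The ratio heuristic lands on 5×rice sacks (2505) but leaves 8 kg idle.
Replace 5×rice sacks with 3×solar lanterns: the trade gains 78 net, giving 2583 at 165 kg.
No other feasible combination exceeds 2583.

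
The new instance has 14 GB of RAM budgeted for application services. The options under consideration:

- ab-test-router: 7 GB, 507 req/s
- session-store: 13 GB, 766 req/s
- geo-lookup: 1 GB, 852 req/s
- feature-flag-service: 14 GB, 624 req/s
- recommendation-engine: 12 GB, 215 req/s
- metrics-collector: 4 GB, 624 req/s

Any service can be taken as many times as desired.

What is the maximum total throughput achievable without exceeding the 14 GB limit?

Taking 14×geo-lookup: 14 GB used, 11928 in throughput.
That's the maximum — no swap from here does better than 11928.

11928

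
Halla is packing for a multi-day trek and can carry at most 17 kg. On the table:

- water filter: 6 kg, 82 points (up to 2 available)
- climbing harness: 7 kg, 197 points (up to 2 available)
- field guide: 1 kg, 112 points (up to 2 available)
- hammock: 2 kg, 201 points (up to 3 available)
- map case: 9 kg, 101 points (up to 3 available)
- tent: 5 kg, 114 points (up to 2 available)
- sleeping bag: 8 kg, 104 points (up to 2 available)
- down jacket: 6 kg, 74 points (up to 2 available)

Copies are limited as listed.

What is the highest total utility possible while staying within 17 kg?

1024

Ranking by ratio (utility/kg): field guide 112.00, hammock 100.50, climbing harness 28.14.
The ratio ordering already packs tightly: climbing harness + 2×field guide + 3×hammock, 15 kg, 1024.
No other feasible combination exceeds 1024.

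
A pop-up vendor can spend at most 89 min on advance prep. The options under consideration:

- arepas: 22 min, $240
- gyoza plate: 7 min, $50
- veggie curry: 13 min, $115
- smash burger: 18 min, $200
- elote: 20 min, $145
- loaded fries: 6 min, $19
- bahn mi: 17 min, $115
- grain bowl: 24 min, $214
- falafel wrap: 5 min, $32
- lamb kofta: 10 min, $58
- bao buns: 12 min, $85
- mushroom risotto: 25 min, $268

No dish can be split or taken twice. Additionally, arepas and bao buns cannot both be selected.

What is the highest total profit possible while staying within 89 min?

922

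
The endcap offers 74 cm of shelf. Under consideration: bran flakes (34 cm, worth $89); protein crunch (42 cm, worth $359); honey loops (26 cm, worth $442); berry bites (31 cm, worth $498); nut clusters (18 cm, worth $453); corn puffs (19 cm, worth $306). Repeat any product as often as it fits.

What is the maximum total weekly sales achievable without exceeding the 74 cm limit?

1812

Ranking by ratio (weekly sales/cm): nut clusters 25.17, honey loops 17.00, corn puffs 16.11, berry bites 16.06.
The ratio ordering already packs tightly: 4×nut clusters, 72 cm, 1812.
The spare 2 cm is too small for any remaining product, and no exchange beats 1812.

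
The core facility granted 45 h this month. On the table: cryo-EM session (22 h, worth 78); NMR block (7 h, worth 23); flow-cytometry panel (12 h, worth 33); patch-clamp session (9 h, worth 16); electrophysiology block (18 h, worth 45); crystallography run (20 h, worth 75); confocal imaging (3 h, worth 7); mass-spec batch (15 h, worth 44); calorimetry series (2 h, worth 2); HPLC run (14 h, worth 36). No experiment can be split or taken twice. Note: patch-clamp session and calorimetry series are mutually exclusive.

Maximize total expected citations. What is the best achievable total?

160

Cryo-EM session + crystallography run + confocal imaging uses 45 of the 45 h and totals 160.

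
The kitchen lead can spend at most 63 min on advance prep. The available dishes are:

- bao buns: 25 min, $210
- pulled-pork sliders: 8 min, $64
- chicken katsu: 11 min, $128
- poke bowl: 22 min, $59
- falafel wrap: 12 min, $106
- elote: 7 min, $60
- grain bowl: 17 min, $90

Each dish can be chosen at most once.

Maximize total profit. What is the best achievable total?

The ratio ordering already packs tightly: bao buns + pulled-pork sliders + chicken katsu + falafel wrap + elote, 63 min, 568.
Nothing else within 63 min beats 568.

568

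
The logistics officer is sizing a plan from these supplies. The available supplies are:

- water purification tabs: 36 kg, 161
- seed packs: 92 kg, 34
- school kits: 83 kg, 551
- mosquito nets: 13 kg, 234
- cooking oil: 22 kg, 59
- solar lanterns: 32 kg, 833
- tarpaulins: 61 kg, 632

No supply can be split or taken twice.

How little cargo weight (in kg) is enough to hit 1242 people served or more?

93

Minimise kg subject to total people served ≥ 1242.
Taking solar lanterns + tarpaulins gives 1465 (≥ 1242) for 93 kg.
Below 93 kg the best achievable stays under 1242.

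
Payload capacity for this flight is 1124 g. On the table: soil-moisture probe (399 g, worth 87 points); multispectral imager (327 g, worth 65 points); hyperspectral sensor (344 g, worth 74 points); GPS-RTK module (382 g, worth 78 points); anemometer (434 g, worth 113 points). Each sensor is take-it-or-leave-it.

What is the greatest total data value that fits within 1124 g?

Greedy by ratio would take soil-moisture probe + anemometer: 833 g used, total 200.
The 399 g tied up in soil-moisture probe is better spent on multispectral imager + hyperspectral sensor — total rises to 252 (1105 g).
No other feasible combination exceeds 252.

252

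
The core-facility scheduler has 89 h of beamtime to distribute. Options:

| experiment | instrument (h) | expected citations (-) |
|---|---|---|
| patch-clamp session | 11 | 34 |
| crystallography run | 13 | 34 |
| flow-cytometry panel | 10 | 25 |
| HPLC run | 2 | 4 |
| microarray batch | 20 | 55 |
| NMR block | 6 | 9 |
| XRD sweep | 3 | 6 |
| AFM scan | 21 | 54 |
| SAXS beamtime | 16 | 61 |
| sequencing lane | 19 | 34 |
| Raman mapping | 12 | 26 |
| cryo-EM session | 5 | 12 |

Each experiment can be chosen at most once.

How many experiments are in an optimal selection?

7

The maximum expected citations within 89 h is 256.
One optimal bundle: patch-clamp session + crystallography run + microarray batch + XRD sweep + AFM scan + SAXS beamtime + cryo-EM session (89 h).
Any selection reaching 256 contains exactly 7 experiments.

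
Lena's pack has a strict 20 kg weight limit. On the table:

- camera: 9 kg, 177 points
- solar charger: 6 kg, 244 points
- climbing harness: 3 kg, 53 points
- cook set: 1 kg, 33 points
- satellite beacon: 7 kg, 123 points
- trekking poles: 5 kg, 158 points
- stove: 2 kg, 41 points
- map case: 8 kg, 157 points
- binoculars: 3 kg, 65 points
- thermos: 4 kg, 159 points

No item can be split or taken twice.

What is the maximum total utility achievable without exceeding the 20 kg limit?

The ratio heuristic lands on solar charger + cook set + trekking poles + binoculars + thermos (659) but leaves 1 kg idle.
Dropping cook set frees 1 kg; slotting in stove (2 kg) lifts the total to 667 at 20 kg.
Every other selection either busts 20 kg or fails to beat 667.

667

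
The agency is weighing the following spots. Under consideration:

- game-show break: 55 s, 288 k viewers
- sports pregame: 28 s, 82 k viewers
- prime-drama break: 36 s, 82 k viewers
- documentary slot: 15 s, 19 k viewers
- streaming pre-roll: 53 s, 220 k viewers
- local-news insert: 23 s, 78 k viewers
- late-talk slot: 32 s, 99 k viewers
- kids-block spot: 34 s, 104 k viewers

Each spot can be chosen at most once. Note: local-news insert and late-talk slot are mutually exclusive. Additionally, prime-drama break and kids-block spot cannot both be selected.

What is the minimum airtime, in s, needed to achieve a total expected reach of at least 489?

Look for the lowest-airtime combination reaching 489.
game-show break + streaming pre-roll: 508 expected reach at 108 s.
No combination under 108 s hits 489.

108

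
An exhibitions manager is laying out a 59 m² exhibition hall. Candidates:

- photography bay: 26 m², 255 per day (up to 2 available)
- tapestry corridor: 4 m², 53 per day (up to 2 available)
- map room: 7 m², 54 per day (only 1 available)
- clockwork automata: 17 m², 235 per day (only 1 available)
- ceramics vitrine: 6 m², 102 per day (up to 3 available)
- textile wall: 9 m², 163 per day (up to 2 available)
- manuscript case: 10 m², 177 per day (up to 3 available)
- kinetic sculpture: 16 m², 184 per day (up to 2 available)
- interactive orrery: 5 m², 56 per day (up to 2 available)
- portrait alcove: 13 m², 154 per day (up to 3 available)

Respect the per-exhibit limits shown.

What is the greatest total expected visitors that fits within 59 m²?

1015

A density-first pass picks tapestry corridor + ceramics vitrine + 2×textile wall + 3×manuscript case — 1012 at 58 m².
Replace tapestry corridor with interactive orrery: the trade gains 3 net, giving 1015 at 59 m².
Nothing else within 59 m² beats 1015.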